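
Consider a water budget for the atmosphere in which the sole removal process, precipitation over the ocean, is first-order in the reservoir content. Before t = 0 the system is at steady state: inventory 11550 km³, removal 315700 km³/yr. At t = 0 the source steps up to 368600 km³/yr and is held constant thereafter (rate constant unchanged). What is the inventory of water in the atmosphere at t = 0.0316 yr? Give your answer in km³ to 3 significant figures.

The sink rate constant is k = F₀/M₀ = 315700/11550 = 27.33 yr⁻¹.
Solving dM/dt = F₁ − kM with M(0) = M₀ gives M(t) = F₁/k + (M₀ − F₁/k)·e^(−kt).
F₁/k = 368600/27.33 = 13485 km³; kt = 27.33 × 0.0316 = 0.8637, e^(−kt) = 0.4216.
M(0.0316) = 13485 + (11550 − 13485) × 0.4216 = 13485 − 815.9 = 12669 km³.

12700 km³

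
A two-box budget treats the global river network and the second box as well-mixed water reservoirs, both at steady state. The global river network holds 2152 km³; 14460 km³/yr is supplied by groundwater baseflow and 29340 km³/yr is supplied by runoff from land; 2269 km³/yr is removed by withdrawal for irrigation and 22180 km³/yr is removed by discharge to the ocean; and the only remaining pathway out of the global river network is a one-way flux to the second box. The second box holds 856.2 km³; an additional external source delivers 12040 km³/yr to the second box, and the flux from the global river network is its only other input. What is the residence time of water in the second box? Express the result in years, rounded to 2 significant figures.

Balance the global river network: ΣF_in = 14460 + 29340 = 43800 km³/yr.
Flux to the second box = ΣF_in − (2269 + 22180) = 19351 km³/yr.
Total input to the second box = 19351 + 12040 = 31391 km³/yr; at steady state this equals its total output.
τ = M / F = 856.2 / 31391 = 0.02728 yr.

0.027 yr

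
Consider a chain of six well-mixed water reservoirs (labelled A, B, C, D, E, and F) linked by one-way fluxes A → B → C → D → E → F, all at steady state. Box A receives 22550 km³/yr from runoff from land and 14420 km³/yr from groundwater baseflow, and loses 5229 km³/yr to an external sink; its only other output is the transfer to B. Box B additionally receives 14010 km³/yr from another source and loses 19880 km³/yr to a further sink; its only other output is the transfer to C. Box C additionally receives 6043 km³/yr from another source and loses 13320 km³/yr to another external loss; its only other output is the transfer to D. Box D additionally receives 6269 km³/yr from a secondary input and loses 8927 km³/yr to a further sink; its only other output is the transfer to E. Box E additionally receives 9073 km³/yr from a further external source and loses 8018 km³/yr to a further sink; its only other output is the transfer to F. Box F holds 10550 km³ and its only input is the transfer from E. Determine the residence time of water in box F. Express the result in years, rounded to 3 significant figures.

Box A: F(A→B) = (22550 + 14420) − 5229 = 31741 km³/yr.
Box B: F(B→C) = (31741 + 14010) − 19880 = 25871 km³/yr.
Box C: F(C→D) = (25871 + 6043) − 13320 = 18594 km³/yr.
Box D: F(D→E) = (18594 + 6269) − 8927 = 15936 km³/yr.
Box E: F(E→F) = (15936 + 9073) − 8018 = 16991 km³/yr.
Box F throughput = its input = 16991 km³/yr; τ = 10550 / 16991 = 0.6209 yr.

0.621 yr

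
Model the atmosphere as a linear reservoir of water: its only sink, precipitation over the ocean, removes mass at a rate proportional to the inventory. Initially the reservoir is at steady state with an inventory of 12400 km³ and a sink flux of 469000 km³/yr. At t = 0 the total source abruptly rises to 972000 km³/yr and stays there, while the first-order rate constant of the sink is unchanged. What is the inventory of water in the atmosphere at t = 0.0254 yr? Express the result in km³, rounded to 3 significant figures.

20600 km³

Residence time τ = M₀/F₀ = 0.02644 yr. The eventual steady state is M_∞ = M₀·(F₁/F₀) = 12400 × 972000/469000 = 25699 km³.
The anomaly ΔM(t) = M(t) − M_∞ decays as ΔM₀·e^(−t/τ) with ΔM₀ = 12400 − 25699 = −13300 km³.
At t = 0.0254 yr, e^(−t/τ) = e^(−0.9607) = 0.3826, so ΔM = −5089 km³ and M = 25699 − 5089 = 20610 km³.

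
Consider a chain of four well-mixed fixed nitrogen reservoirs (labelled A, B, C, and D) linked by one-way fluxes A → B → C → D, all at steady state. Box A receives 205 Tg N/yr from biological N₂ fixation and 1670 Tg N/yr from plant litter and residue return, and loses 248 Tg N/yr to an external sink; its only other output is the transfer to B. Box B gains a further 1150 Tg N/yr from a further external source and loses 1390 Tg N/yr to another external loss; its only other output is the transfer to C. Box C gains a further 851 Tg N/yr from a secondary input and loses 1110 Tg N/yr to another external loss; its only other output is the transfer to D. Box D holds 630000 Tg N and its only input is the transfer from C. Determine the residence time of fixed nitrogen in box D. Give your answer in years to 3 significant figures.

Box A: F(A→B) = (205 + 1670) − 248 = 1627.0 Tg N/yr.
Box B: F(B→C) = (1627.0 + 1150) − 1390 = 1387.0 Tg N/yr.
Box C: F(C→D) = (1387.0 + 851) − 1110 = 1128.0 Tg N/yr.
Box D throughput = its input = 1128.0 Tg N/yr; τ = 630000 / 1128.0 = 558.5 yr.

559 yr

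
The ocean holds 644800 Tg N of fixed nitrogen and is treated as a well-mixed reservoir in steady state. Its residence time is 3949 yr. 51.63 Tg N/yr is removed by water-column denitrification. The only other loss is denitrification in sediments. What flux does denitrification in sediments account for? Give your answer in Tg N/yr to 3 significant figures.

112 Tg N/yr

Total removal F = M/τ = 644800 / 3949 = 163.3 Tg N/yr.
Denitrification in sediments = F − (51.63) = 163.3 − 51.63 = 111.7 Tg N/yr.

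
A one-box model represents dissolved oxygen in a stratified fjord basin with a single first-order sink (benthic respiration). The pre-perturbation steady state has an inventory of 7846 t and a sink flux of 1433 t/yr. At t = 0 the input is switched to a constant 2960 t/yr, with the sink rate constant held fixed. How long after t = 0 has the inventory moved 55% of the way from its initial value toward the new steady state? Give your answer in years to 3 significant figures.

τ = M₀/F₀ = 7846/1433 = 5.475 yr.
The remaining gap fraction is e^(−t/τ); 55% covered ⇒ e^(−t/τ) = 0.450.
t = −τ ln(0.450) = 5.475 × 0.7985 = 4.372 yr.

4.37 yr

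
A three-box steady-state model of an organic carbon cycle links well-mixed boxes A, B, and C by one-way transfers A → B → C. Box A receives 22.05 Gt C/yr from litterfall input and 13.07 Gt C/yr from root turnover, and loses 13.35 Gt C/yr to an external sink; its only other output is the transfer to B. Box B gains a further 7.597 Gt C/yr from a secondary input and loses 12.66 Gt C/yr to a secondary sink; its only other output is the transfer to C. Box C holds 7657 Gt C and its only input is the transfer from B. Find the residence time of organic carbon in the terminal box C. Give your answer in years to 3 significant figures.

458 yr

Box A: F(A→B) = (22.05 + 13.07) − 13.35 = 21.770 Gt C/yr.
Box B: F(B→C) = (21.770 + 7.597) − 12.66 = 16.707 Gt C/yr.
Box C throughput = its input = 16.707 Gt C/yr; τ = 7657 / 16.707 = 458.3 yr.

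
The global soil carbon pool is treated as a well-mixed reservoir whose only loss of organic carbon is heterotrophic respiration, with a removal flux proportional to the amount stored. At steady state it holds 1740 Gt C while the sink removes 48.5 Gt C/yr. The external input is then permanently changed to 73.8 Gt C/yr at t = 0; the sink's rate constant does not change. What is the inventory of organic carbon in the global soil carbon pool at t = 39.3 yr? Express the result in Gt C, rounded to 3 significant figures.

The sink rate constant is k = F₀/M₀ = 48.5/1740 = 0.02787 yr⁻¹.
Solving dM/dt = F₁ − kM with M(0) = M₀ gives M(t) = F₁/k + (M₀ − F₁/k)·e^(−kt).
F₁/k = 73.8/0.02787 = 2647.7 Gt C; kt = 0.02787 × 39.3 = 1.095, e^(−kt) = 0.3344.
M(39.3) = 2647.7 + (1740 − 2647.7) × 0.3344 = 2647.7 − 303.5 = 2344.1 Gt C.

2340 Gt C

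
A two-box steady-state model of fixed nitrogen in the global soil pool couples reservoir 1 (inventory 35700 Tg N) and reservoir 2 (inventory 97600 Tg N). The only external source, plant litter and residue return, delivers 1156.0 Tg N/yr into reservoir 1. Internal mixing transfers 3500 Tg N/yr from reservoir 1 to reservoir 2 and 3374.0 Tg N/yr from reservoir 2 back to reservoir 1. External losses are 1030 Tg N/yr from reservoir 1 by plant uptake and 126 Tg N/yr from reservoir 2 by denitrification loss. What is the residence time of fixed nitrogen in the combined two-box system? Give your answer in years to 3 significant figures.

For the system as a whole, the A↔B exchange is internal and contributes nothing to the throughput; only the external sinks remove mass.
M_total = 35700 + 97600 = 133300 Tg N.
ΣF_external_out = 1030 + 126 = 1156.0 Tg N/yr.
τ = M_total / ΣF_ext = 133300 / 1156.0 = 115.3 yr.

115 yr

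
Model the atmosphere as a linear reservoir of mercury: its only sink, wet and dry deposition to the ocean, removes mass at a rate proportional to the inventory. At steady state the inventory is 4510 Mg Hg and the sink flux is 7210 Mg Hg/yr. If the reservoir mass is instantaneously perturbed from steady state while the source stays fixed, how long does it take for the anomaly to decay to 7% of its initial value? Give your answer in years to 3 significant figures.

For a linear reservoir the anomaly decays as exp(−t/τ) with τ = M/F = 4510/7210 = 0.6255 yr.
exp(−t/τ) = 0.07 ⇒ t = −τ ln(0.07) = 0.6255 × 2.659 = 1.663 yr.

1.66 yr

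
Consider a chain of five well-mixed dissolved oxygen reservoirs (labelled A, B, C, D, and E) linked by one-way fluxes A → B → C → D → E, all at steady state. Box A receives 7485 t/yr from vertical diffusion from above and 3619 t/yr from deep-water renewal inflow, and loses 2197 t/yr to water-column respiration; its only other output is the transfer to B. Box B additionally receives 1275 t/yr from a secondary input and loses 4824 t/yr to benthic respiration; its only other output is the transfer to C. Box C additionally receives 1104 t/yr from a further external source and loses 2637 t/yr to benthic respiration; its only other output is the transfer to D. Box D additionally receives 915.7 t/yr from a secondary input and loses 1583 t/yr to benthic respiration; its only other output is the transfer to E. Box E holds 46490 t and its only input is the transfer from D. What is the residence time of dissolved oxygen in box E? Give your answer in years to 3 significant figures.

Box A: F(A→B) = (7485 + 3619) − 2197 = 8907.0 t/yr.
Box B: F(B→C) = (8907.0 + 1275) − 4824 = 5358.0 t/yr.
Box C: F(C→D) = (5358.0 + 1104) − 2637 = 3825.0 t/yr.
Box D: F(D→E) = (3825.0 + 915.7) − 1583 = 3157.7 t/yr.
Box E throughput = its input = 3157.7 t/yr; τ = 46490 / 3157.7 = 14.72 yr.

14.7 yr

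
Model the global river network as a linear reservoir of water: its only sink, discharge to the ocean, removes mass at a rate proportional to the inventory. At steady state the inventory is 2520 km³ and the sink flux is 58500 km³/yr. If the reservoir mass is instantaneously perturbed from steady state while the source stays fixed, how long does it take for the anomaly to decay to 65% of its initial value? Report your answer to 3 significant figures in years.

0.0186 yr

For a linear reservoir the anomaly decays as exp(−t/τ) with τ = M/F = 2520/58500 = 0.04308 yr.
exp(−t/τ) = 0.65 ⇒ t = −τ ln(0.65) = 0.04308 × 0.4308 = 0.01856 yr.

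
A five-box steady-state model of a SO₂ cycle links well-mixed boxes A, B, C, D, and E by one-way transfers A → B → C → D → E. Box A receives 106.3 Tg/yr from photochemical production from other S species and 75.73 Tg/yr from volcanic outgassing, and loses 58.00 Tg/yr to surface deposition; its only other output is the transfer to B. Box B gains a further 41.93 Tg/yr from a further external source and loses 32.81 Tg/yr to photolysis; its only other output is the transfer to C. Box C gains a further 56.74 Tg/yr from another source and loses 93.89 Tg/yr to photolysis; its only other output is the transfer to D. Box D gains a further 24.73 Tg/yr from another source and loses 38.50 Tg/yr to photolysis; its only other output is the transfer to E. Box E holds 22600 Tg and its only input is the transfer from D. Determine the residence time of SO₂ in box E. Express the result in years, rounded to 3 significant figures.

275 yr

Box A: F(A→B) = (106.3 + 75.73) − 58.00 = 124.03 Tg/yr.
Box B: F(B→C) = (124.03 + 41.93) − 32.81 = 133.15 Tg/yr.
Box C: F(C→D) = (133.15 + 56.74) − 93.89 = 96.000 Tg/yr.
Box D: F(D→E) = (96.000 + 24.73) − 38.50 = 82.230 Tg/yr.
Box E throughput = its input = 82.230 Tg/yr; τ = 22600 / 82.230 = 274.8 yr.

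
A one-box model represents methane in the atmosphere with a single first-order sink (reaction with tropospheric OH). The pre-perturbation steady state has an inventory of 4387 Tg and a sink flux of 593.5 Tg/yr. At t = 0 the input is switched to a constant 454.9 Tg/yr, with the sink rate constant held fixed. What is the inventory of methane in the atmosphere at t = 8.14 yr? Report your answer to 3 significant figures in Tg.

Residence time τ = M₀/F₀ = 7.392 yr. The eventual steady state is M_∞ = M₀·(F₁/F₀) = 4387 × 454.9/593.5 = 3362.5 Tg.
The anomaly ΔM(t) = M(t) − M_∞ decays as ΔM₀·e^(−t/τ) with ΔM₀ = 4387 − 3362.5 = 1024 Tg.
At t = 8.14 yr, e^(−t/τ) = e^(−1.101) = 0.3325, so ΔM = 340.6 Tg and M = 3362.5 + 340.6 = 3703.1 Tg.

3700 Tg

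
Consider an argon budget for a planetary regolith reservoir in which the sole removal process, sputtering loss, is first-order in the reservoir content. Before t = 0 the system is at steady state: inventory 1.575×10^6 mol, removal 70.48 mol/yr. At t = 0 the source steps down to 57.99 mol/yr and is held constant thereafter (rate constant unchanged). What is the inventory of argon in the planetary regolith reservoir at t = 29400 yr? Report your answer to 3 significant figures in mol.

τ = M₀/F₀ = 1.575×10^6/70.48 = 22350 yr; rate constant k = 1/τ.
New steady state M_∞ = F₁/k = F₁·τ = 57.99 × 22350 = 1.2959×10^6 mol.
M(t) = M_∞ + (M₀ − M_∞)·e^(−t/τ); t/τ = 29400/22350 = 1.316, so e^(−t/τ) = 0.2683.
M(t) = 1.2959×10^6 + 279100 × 0.2683 = 1.3708×10^6 mol.

1.37×10^6 mol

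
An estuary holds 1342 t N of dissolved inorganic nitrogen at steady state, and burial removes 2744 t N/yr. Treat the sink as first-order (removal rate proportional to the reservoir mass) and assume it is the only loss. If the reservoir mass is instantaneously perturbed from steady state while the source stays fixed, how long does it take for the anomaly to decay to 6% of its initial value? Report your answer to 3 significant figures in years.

1.38 yr

For a linear reservoir the anomaly decays as exp(−t/τ) with τ = M/F = 1342/2744 = 0.4891 yr.
exp(−t/τ) = 0.06 ⇒ t = −τ ln(0.06) = 0.4891 × 2.813 = 1.376 yr.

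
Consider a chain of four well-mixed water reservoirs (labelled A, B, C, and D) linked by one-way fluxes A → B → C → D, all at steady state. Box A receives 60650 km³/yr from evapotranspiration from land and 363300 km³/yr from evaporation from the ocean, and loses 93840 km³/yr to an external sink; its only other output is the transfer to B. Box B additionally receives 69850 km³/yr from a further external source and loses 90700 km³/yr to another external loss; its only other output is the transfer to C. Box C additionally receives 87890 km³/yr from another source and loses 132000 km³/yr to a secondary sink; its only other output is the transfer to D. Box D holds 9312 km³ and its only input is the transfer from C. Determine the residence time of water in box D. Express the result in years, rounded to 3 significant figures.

Box A: F(A→B) = (60650 + 363300) − 93840 = 330110 km³/yr.
Box B: F(B→C) = (330110 + 69850) − 90700 = 309260 km³/yr.
Box C: F(C→D) = (309260 + 87890) − 132000 = 265150 km³/yr.
Box D throughput = its input = 265150 km³/yr; τ = 9312 / 265150 = 0.03512 yr.

0.0351 yr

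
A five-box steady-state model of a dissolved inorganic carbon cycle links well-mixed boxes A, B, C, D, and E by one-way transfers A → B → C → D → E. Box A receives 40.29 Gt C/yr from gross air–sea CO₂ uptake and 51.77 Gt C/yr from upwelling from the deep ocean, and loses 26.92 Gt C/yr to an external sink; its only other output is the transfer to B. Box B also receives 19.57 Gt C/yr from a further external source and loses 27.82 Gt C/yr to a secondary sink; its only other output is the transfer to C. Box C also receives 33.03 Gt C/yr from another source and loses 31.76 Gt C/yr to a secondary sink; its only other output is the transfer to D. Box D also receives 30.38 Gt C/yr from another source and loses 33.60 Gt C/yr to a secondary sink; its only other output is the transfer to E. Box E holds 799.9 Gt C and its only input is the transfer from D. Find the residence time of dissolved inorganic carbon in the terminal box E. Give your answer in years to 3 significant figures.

14.6 yr

Box A: F(A→B) = (40.29 + 51.77) − 26.92 = 65.140 Gt C/yr.
Box B: F(B→C) = (65.140 + 19.57) − 27.82 = 56.890 Gt C/yr.
Box C: F(C→D) = (56.890 + 33.03) − 31.76 = 58.160 Gt C/yr.
Box D: F(D→E) = (58.160 + 30.38) − 33.60 = 54.940 Gt C/yr.
Box E throughput = its input = 54.940 Gt C/yr; τ = 799.9 / 54.940 = 14.56 yr.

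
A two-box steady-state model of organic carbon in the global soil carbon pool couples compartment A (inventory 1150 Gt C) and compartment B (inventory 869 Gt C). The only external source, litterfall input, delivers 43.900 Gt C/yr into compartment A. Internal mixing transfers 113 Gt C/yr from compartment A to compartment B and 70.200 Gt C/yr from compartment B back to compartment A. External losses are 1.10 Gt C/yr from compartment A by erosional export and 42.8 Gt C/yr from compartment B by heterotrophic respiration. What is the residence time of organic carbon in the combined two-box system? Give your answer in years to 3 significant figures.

46.0 yr

Residence time in the combined system uses the total inventory and the total *external* removal — internal exchanges between the two boxes cancel.
M_total = 1150 + 869 = 2019.0 Gt C.
ΣF_external_out = 1.10 + 42.8 = 43.900 Gt C/yr.
τ = M_total / ΣF_ext = 2019.0 / 43.900 = 45.99 yr.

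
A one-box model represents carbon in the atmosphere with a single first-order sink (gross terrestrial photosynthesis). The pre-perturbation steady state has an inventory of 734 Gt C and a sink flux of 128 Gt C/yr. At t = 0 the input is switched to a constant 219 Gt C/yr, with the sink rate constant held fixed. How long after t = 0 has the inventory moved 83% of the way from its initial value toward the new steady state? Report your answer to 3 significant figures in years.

10.2 yr

τ = M₀/F₀ = 734/128 = 5.734 yr.
The remaining gap fraction is e^(−t/τ); 83% covered ⇒ e^(−t/τ) = 0.170.
t = −τ ln(0.170) = 5.734 × 1.772 = 10.16 yr.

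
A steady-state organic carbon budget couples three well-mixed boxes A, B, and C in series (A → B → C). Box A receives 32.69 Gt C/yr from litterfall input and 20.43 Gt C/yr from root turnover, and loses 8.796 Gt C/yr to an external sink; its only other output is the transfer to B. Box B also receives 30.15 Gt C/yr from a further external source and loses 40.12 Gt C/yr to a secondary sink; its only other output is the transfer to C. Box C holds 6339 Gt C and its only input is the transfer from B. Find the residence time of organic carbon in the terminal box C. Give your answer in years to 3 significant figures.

185 yr

Box A: F(A→B) = (32.69 + 20.43) − 8.796 = 44.324 Gt C/yr.
Box B: F(B→C) = (44.324 + 30.15) − 40.12 = 34.354 Gt C/yr.
Box C throughput = its input = 34.354 Gt C/yr; τ = 6339 / 34.354 = 184.5 yr.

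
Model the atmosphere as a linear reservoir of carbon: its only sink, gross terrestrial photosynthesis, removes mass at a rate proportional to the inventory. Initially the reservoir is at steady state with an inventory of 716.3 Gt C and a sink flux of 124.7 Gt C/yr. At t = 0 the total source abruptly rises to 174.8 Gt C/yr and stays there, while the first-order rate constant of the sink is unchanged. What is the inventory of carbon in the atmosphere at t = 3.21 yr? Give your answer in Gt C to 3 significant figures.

The sink rate constant is k = F₀/M₀ = 124.7/716.3 = 0.1741 yr⁻¹.
Solving dM/dt = F₁ − kM with M(0) = M₀ gives M(t) = F₁/k + (M₀ − F₁/k)·e^(−kt).
F₁/k = 174.8/0.1741 = 1004.1 Gt C; kt = 0.1741 × 3.21 = 0.5588, e^(−kt) = 0.5719.
M(3.21) = 1004.1 + (716.3 − 1004.1) × 0.5719 = 1004.1 − 164.6 = 839.51 Gt C.

840 Gt C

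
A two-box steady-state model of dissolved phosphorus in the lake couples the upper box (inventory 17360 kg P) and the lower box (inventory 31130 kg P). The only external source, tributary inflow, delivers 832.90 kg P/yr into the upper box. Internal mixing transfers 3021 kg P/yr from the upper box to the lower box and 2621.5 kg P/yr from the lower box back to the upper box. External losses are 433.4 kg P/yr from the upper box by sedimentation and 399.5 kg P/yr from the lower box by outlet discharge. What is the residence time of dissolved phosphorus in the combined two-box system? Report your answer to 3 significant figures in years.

For the system as a whole, the A↔B exchange is internal and contributes nothing to the throughput; only the external sinks remove mass.
M_total = 17360 + 31130 = 48490 kg P.
ΣF_external_out = 433.4 + 399.5 = 832.90 kg P/yr.
τ = M_total / ΣF_ext = 48490 / 832.90 = 58.22 yr.

58.2 yr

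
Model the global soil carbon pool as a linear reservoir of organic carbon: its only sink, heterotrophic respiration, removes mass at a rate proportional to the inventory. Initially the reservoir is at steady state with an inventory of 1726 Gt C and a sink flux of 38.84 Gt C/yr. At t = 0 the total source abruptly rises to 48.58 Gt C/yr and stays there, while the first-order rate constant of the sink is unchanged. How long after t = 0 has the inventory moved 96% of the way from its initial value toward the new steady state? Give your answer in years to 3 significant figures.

143 yr

τ = M₀/F₀ = 1726/38.84 = 44.44 yr.
The remaining gap fraction is e^(−t/τ); 96% covered ⇒ e^(−t/τ) = 0.0400.
t = −τ ln(0.0400) = 44.44 × 3.219 = 143.0 yr.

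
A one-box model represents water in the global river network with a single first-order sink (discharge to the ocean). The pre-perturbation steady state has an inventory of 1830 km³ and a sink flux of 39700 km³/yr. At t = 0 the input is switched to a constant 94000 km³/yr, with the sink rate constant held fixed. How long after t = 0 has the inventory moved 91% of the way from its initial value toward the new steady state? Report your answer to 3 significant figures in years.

0.111 yr

τ = M₀/F₀ = 1830/39700 = 0.04610 yr.
The remaining gap fraction is e^(−t/τ); 91% covered ⇒ e^(−t/τ) = 0.0900.
t = −τ ln(0.0900) = 0.04610 × 2.408 = 0.1110 yr.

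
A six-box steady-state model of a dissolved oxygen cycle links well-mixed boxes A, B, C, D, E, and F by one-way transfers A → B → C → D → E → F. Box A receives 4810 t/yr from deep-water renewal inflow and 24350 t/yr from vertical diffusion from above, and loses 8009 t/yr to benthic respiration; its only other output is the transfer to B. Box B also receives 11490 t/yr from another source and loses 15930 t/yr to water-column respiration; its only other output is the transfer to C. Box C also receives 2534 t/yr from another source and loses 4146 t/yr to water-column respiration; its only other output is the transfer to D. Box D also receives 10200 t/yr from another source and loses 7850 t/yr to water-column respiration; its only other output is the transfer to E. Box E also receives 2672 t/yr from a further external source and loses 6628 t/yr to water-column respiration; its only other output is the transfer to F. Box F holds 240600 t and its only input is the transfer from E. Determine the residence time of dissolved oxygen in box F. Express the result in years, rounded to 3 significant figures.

Box A: F(A→B) = (4810 + 24350) − 8009 = 21151 t/yr.
Box B: F(B→C) = (21151 + 11490) − 15930 = 16711 t/yr.
Box C: F(C→D) = (16711 + 2534) − 4146 = 15099 t/yr.
Box D: F(D→E) = (15099 + 10200) − 7850 = 17449 t/yr.
Box E: F(E→F) = (17449 + 2672) − 6628 = 13493 t/yr.
Box F throughput = its input = 13493 t/yr; τ = 240600 / 13493 = 17.83 yr.

17.8 yr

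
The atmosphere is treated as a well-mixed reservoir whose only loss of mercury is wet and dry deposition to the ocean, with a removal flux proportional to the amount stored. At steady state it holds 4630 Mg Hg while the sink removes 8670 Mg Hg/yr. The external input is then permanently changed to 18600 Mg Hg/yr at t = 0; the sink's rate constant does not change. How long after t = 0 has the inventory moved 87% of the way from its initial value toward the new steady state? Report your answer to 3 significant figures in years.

τ = M₀/F₀ = 4630/8670 = 0.5340 yr.
The remaining gap fraction is e^(−t/τ); 87% covered ⇒ e^(−t/τ) = 0.130.
t = −τ ln(0.130) = 0.5340 × 2.040 = 1.090 yr.

1.09 yr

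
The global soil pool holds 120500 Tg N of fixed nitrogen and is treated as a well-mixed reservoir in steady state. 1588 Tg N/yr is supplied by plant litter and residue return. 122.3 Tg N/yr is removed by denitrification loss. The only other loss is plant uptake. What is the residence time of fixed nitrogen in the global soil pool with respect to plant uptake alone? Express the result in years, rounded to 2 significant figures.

At steady state ΣF_in = ΣF_out.
ΣF_in = 1588.0 Tg N/yr.
Plant uptake flux = ΣF_in − (122.3) = 1588.0 − 122.3 = 1466 Tg N/yr.
τ = M / F = 120500 / 1466 = 82.21 yr.

82 yr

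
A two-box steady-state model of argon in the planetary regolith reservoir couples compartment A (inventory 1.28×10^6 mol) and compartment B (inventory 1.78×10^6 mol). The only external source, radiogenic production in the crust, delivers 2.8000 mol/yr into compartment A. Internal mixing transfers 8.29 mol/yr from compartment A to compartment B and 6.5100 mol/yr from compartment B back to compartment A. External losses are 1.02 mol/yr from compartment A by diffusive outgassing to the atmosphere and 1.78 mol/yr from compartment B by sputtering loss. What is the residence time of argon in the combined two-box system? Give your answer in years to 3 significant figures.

1.09×10^6 yr

For the system as a whole, the A↔B exchange is internal and contributes nothing to the throughput; only the external sinks remove mass.
M_total = 1.28×10^6 + 1.78×10^6 = 3.0600×10^6 mol.
ΣF_external_out = 1.02 + 1.78 = 2.8000 mol/yr.
τ = M_total / ΣF_ext = 3.0600×10^6 / 2.8000 = 1.093×10^6 yr.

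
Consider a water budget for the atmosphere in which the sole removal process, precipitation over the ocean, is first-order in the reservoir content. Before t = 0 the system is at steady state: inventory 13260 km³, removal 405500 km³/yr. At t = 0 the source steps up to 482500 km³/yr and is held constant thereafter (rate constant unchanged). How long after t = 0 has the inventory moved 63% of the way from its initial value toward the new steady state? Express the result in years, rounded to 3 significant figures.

0.0325 yr

τ = M₀/F₀ = 13260/405500 = 0.03270 yr.
The remaining gap fraction is e^(−t/τ); 63% covered ⇒ e^(−t/τ) = 0.370.
t = −τ ln(0.370) = 0.03270 × 0.9943 = 0.03251 yr.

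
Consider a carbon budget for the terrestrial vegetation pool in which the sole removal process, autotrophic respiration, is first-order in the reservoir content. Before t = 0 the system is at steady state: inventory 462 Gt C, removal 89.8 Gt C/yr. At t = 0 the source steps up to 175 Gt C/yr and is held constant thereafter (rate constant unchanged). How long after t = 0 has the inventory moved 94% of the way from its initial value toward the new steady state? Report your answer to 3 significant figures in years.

τ = M₀/F₀ = 462/89.8 = 5.145 yr.
The remaining gap fraction is e^(−t/τ); 94% covered ⇒ e^(−t/τ) = 0.0600.
t = −τ ln(0.0600) = 5.145 × 2.813 = 14.47 yr.

14.5 yr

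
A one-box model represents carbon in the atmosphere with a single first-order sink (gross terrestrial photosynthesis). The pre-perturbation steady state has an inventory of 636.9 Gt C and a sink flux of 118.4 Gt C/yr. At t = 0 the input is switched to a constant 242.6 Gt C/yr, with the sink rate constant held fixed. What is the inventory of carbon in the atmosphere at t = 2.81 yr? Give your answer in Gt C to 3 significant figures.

τ = M₀/F₀ = 636.9/118.4 = 5.379 yr; rate constant k = 1/τ.
New steady state M_∞ = F₁/k = F₁·τ = 242.6 × 5.379 = 1305.0 Gt C.
M(t) = M_∞ + (M₀ − M_∞)·e^(−t/τ); t/τ = 2.81/5.379 = 0.5224, so e^(−t/τ) = 0.5931.
M(t) = 1305.0 − 668.1 × 0.5931 = 908.74 Gt C.

909 Gt C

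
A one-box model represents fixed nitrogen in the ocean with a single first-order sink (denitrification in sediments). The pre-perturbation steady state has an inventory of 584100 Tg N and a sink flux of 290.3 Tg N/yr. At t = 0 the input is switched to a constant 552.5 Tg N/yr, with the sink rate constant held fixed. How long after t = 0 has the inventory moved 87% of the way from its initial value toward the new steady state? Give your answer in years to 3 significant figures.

4110 yr

τ = M₀/F₀ = 584100/290.3 = 2012 yr.
The remaining gap fraction is e^(−t/τ); 87% covered ⇒ e^(−t/τ) = 0.130.
t = −τ ln(0.130) = 2012 × 2.040 = 4105 yr.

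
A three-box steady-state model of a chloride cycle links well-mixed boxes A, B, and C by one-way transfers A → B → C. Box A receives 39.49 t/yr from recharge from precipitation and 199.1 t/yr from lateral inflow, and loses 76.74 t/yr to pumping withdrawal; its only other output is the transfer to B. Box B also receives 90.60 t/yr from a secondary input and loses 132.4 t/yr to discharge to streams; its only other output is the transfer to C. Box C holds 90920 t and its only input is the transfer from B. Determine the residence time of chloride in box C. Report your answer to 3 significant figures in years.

Box A: F(A→B) = (39.49 + 199.1) − 76.74 = 161.85 t/yr.
Box B: F(B→C) = (161.85 + 90.60) − 132.4 = 120.05 t/yr.
Box C throughput = its input = 120.05 t/yr; τ = 90920 / 120.05 = 757.4 yr.

757 yr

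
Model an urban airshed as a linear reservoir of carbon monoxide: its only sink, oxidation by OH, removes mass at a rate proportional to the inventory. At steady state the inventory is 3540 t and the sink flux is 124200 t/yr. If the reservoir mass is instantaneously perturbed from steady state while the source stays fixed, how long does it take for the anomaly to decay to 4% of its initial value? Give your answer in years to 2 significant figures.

For a linear reservoir the anomaly decays as exp(−t/τ) with τ = M/F = 3540/124200 = 0.02850 yr.
exp(−t/τ) = 0.04 ⇒ t = −τ ln(0.04) = 0.02850 × 3.219 = 0.09175 yr.

0.092 yr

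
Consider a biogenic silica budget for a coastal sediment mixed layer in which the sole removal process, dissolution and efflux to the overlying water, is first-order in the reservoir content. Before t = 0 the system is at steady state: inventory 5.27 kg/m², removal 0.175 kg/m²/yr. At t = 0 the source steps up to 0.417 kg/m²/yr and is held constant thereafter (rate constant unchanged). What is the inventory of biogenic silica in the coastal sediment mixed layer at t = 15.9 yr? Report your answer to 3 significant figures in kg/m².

τ = M₀/F₀ = 5.27/0.175 = 30.11 yr; rate constant k = 1/τ.
New steady state M_∞ = F₁/k = F₁·τ = 0.417 × 30.11 = 12.558 kg/m².
M(t) = M_∞ + (M₀ − M_∞)·e^(−t/τ); t/τ = 15.9/30.11 = 0.5280, so e^(−t/τ) = 0.5898.
M(t) = 12.558 − 7.288 × 0.5898 = 8.2595 kg/m².

8.26 kg/m²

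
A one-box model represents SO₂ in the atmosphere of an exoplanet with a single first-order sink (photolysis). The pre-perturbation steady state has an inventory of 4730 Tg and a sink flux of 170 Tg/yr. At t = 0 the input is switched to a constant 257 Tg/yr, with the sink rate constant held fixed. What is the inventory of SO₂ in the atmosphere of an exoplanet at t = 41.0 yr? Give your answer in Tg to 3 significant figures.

The sink rate constant is k = F₀/M₀ = 170/4730 = 0.03594 yr⁻¹.
Solving dM/dt = F₁ − kM with M(0) = M₀ gives M(t) = F₁/k + (M₀ − F₁/k)·e^(−kt).
F₁/k = 257/0.03594 = 7150.6 Tg; kt = 0.03594 × 41.0 = 1.474, e^(−kt) = 0.2291.
M(41.0) = 7150.6 + (4730 − 7150.6) × 0.2291 = 7150.6 − 554.6 = 6596.1 Tg.

6600 Tg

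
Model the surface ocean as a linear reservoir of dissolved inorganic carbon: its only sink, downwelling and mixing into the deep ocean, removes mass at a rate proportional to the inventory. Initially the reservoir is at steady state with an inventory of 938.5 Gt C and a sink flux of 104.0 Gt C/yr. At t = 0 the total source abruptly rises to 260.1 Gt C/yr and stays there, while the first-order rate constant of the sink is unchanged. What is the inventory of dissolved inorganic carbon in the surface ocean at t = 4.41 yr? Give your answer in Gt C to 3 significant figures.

Residence time τ = M₀/F₀ = 9.024 yr. The eventual steady state is M_∞ = M₀·(F₁/F₀) = 938.5 × 260.1/104.0 = 2347.2 Gt C.
The anomaly ΔM(t) = M(t) − M_∞ decays as ΔM₀·e^(−t/τ) with ΔM₀ = 938.5 − 2347.2 = −1409 Gt C.
At t = 4.41 yr, e^(−t/τ) = e^(−0.4887) = 0.6134, so ΔM = −864.1 Gt C and M = 2347.2 − 864.1 = 1483.0 Gt C.

1480 Gt C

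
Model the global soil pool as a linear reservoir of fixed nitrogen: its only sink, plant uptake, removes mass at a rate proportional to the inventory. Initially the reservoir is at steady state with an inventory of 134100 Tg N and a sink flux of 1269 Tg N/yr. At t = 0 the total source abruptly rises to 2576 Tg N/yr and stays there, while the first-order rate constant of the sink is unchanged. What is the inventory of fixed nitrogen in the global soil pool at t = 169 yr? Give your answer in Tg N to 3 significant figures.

τ = M₀/F₀ = 134100/1269 = 105.7 yr; rate constant k = 1/τ.
New steady state M_∞ = F₁/k = F₁·τ = 2576 × 105.7 = 272220 Tg N.
M(t) = M_∞ + (M₀ − M_∞)·e^(−t/τ); t/τ = 169/105.7 = 1.599, so e^(−t/τ) = 0.2020.
M(t) = 272220 − 138100 × 0.2020 = 244310 Tg N.

244000 Tg N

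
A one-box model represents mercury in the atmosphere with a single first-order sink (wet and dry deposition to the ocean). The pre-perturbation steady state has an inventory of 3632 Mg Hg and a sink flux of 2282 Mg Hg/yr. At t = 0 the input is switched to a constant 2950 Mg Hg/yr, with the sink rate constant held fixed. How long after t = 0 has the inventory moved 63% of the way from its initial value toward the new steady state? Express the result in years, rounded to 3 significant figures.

τ = M₀/F₀ = 3632/2282 = 1.592 yr.
The remaining gap fraction is e^(−t/τ); 63% covered ⇒ e^(−t/τ) = 0.370.
t = −τ ln(0.370) = 1.592 × 0.9943 = 1.582 yr.

1.58 yr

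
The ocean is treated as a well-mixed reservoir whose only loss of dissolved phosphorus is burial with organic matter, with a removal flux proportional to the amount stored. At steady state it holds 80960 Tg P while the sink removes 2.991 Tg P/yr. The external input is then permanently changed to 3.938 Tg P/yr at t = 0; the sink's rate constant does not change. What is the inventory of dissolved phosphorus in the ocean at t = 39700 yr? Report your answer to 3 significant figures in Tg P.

101000 Tg P

τ = M₀/F₀ = 80960/2.991 = 27070 yr; rate constant k = 1/τ.
New steady state M_∞ = F₁/k = F₁·τ = 3.938 × 27070 = 106590 Tg P.
M(t) = M_∞ + (M₀ − M_∞)·e^(−t/τ); t/τ = 39700/27070 = 1.467, so e^(−t/τ) = 0.2307.
M(t) = 106590 − 25630 × 0.2307 = 100680 Tg P.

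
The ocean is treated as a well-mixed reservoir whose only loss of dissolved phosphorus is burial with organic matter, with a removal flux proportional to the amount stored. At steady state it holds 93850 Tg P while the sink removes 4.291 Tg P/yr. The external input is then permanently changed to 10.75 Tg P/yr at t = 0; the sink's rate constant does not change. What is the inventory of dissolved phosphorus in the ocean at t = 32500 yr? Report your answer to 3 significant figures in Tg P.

Residence time τ = M₀/F₀ = 21870 yr. The eventual steady state is M_∞ = M₀·(F₁/F₀) = 93850 × 10.75/4.291 = 235120 Tg P.
The anomaly ΔM(t) = M(t) − M_∞ decays as ΔM₀·e^(−t/τ) with ΔM₀ = 93850 − 235120 = −141300 Tg P.
At t = 32500 yr, e^(−t/τ) = e^(−1.486) = 0.2263, so ΔM = −31970 Tg P and M = 235120 − 31970 = 203150 Tg P.

203000 Tg P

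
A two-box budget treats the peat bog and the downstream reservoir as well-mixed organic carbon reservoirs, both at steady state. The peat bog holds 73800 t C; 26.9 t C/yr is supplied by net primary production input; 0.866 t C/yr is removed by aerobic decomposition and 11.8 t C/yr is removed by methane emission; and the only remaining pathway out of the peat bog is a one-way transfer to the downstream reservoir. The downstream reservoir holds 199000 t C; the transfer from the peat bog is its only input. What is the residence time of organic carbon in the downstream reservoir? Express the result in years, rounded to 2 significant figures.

Balance the peat bog: ΣF_in = 26.900 t C/yr.
Transfer to the downstream reservoir = ΣF_in − (0.866 + 11.8) = 14.234 t C/yr.
At steady state the output of the downstream reservoir equals its input, 14.234 t C/yr.
τ = M / F = 199000 / 14.234 = 13980 yr.

14000 yr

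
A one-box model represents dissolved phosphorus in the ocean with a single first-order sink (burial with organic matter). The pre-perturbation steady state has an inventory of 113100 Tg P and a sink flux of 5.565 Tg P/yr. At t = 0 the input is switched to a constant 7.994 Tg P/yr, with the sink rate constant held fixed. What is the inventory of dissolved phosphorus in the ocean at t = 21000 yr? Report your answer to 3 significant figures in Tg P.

145000 Tg P

τ = M₀/F₀ = 113100/5.565 = 20320 yr; rate constant k = 1/τ.
New steady state M_∞ = F₁/k = F₁·τ = 7.994 × 20320 = 162470 Tg P.
M(t) = M_∞ + (M₀ − M_∞)·e^(−t/τ); t/τ = 21000/20320 = 1.033, so e^(−t/τ) = 0.3558.
M(t) = 162470 − 49370 × 0.3558 = 144900 Tg P.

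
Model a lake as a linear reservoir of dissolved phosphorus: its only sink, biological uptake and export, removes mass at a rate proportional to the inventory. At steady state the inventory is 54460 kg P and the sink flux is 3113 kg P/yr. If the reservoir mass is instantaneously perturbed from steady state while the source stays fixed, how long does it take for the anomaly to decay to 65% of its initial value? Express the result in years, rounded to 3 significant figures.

For a linear reservoir the anomaly decays as exp(−t/τ) with τ = M/F = 54460/3113 = 17.49 yr.
exp(−t/τ) = 0.65 ⇒ t = −τ ln(0.65) = 17.49 × 0.4308 = 7.536 yr.

7.54 yr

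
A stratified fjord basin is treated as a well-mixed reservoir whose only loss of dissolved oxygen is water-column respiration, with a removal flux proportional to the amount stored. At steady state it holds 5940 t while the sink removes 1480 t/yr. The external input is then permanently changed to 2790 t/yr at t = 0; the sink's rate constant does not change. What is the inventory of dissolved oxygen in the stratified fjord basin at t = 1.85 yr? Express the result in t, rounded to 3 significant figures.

7880 t

The sink rate constant is k = F₀/M₀ = 1480/5940 = 0.2492 yr⁻¹.
Solving dM/dt = F₁ − kM with M(0) = M₀ gives M(t) = F₁/k + (M₀ − F₁/k)·e^(−kt).
F₁/k = 2790/0.2492 = 11198 t; kt = 0.2492 × 1.85 = 0.4609, e^(−kt) = 0.6307.
M(1.85) = 11198 + (5940 − 11198) × 0.6307 = 11198 − 3316 = 7881.7 t.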